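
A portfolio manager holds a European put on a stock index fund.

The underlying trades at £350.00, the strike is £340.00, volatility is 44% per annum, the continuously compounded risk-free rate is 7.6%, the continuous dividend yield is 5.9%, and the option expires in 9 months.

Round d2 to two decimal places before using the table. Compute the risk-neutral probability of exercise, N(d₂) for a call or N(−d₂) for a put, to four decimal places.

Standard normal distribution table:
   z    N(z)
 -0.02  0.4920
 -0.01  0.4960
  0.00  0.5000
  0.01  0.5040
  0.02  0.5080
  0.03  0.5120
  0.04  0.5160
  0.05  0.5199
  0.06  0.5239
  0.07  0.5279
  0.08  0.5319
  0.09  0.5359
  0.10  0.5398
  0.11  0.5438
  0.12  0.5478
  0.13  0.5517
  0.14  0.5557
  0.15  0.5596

0.5319

T = 0.75;  σ√T = 0.3811
d₁ = [ln(350/340) + (0.076 − 0.059 + ½·0.44²)·0.75] / (σ√T) = (0.0290 + 0.0853) / 0.3811 = 0.3001 → 0.30
d₂ = 0.3001 − 0.3811 = -0.0810 → -0.08
Pr(exercise) under Q = N(−d₂) = N(0.08) = 0.5319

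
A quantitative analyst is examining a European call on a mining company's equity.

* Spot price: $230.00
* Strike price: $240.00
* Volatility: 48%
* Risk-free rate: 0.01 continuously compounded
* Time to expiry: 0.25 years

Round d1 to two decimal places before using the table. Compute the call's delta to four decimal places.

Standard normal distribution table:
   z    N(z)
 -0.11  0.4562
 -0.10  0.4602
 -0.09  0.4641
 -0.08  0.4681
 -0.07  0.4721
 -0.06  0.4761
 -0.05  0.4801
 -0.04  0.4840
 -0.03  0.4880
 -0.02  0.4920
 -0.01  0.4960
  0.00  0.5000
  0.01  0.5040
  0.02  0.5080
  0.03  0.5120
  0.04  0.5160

0.4801

σ√T = 0.48 × 0.5000 = 0.2400
ln(S/K) + (r + σ²/2)T = ln(230/240) + (0.01 + 0.48²/2)·0.25 = -0.0426 + 0.0313 = -0.0113
d₁ = -0.0113 / 0.2400 = -0.0469 ≈ -0.05
N(d₁) = N(-0.05) = 0.4801
Δ_call = N(d₁) = 0.4801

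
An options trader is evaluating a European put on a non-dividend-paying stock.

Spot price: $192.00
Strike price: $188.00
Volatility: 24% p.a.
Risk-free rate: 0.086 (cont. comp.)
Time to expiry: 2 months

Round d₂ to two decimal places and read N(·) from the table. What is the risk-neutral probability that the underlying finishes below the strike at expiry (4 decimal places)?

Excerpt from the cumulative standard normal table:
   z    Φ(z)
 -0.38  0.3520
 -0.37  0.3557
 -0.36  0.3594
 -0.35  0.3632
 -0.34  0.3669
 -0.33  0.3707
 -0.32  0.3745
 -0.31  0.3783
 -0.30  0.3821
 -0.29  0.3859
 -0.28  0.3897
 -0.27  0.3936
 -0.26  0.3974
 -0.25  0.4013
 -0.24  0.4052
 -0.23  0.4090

T = 0.1667;  σ√T = 0.0980
d₁ = [ln(192/188) + (0.086 + 0.24²/2)·0.1667] / 0.0980 = [0.0211 + 0.0191] / 0.0980 = 0.4102 ⇒ 0.41
d₂ = d₁ − σ√T = 0.4102 − 0.0980 = 0.3122 ⇒ 0.31
Pr(exercise) under Q = N(−d₂) = N(-0.31) = 0.3783

0.3783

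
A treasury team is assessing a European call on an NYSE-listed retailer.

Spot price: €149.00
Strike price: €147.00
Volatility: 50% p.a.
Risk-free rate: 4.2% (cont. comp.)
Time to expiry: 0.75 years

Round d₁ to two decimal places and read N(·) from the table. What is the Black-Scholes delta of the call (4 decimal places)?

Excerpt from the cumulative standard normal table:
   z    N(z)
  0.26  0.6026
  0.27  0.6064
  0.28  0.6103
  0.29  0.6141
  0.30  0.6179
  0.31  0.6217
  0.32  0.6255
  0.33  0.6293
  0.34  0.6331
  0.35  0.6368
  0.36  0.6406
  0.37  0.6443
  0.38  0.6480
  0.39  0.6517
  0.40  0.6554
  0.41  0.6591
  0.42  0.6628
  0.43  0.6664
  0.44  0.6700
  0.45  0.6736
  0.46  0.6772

σ√T = 0.5·√0.75 = 0.4330
d₁ = [ln(149/147) + (0.042 + ½·0.5²)·0.75] / (σ√T) = (0.0135 + 0.1253) / 0.4330 = 0.3205 → 0.32
N(d₁) = N(0.32) = 0.6255
Δ_call = N(d₁) = 0.6255

0.6255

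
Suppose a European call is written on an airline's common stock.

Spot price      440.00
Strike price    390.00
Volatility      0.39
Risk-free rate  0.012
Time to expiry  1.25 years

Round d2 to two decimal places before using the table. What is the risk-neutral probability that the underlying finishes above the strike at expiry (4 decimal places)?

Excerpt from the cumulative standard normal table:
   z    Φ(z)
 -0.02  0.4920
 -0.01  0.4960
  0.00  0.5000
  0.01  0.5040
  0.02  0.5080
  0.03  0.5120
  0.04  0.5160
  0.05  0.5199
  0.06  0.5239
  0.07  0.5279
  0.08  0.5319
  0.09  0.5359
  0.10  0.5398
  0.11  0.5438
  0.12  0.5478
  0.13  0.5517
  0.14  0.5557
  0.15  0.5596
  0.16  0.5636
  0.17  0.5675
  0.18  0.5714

0.5359

T = 1.25;  σ√T = 0.4360
d₁ = [ln(440/390) + (0.012 + ½·0.39²)·1.25] / (σ√T) = (0.1206 + 0.1101) / 0.4360 = 0.5291 ≈ 0.53
d₂ = 0.5291 − 0.4360 = 0.0930 ≈ 0.09
Pr(exercise) under Q = N(d₂) = 0.5359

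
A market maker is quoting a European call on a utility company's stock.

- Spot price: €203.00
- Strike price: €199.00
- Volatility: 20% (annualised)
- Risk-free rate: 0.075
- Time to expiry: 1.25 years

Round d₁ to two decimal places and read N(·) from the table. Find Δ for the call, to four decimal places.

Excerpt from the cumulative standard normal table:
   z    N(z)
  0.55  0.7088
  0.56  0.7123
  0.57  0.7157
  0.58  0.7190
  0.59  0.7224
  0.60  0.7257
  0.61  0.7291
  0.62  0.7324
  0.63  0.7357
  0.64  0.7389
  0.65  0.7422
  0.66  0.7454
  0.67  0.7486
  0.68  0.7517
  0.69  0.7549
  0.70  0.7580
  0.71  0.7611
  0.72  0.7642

σ√T = 0.2·√1.25 = 0.2236
d₁ = [ln(203/199) + (0.075 + 0.2²/2)·1.25] / 0.2236 = [0.0199 + 0.1187] / 0.2236 = 0.6201 which rounds to 0.62
N(d₁) = N(0.62) = 0.7324
Δ_call = N(d₁) = 0.7324

0.7324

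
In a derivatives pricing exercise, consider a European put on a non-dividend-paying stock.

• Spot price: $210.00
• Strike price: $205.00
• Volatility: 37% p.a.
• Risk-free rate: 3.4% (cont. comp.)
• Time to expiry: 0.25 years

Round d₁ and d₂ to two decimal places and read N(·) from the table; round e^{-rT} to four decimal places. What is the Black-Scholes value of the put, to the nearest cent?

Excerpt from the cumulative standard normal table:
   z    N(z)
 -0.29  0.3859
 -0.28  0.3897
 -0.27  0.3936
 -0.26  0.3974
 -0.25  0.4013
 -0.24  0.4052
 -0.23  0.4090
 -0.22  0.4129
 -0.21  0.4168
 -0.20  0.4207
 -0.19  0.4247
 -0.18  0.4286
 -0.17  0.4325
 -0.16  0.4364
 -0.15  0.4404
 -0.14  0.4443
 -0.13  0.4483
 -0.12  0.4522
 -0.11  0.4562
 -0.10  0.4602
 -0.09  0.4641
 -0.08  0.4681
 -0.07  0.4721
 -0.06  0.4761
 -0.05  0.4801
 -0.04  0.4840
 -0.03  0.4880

$12.49

σ√T = 0.37·√0.25 = 0.1850
ln(S/K) + (r + σ²/2)T = ln(210/205) + (0.034 + 0.37²/2)·0.25 = 0.0241 + 0.0256 = 0.0497
d₁ = 0.0497 / 0.1850 = 0.2687 ≈ 0.27
d₂ = d₁ − σ√T = 0.2687 − 0.1850 = 0.0837 ≈ 0.08
exp(−rT) = exp(−0.034·0.25) = 0.9915
P = 205·0.9915·N(-0.08) − 210·N(-0.27) = 205·0.9915·0.4681 − 210·0.3936 = 95.1448 − 82.6560 = 12.4888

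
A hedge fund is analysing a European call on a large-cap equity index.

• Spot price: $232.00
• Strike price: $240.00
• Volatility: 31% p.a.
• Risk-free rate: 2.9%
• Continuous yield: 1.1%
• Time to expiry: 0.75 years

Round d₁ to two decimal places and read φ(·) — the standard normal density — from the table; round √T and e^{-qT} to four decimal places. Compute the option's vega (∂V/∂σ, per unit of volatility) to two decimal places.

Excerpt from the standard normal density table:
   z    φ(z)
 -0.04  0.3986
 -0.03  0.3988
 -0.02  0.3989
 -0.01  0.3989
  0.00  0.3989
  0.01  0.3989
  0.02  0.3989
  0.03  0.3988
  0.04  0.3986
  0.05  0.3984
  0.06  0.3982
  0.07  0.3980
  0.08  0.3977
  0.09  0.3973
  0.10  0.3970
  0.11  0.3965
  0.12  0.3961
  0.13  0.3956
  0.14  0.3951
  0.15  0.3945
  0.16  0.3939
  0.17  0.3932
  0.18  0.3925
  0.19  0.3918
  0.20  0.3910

σ√T = 0.31·√0.75 = 0.2685
ln(S/K) + (r − q + σ²/2)T = ln(232/240) + (0.029 − 0.011 + 0.31²/2)·0.75 = -0.0339 + 0.0495 = 0.0156
d₁ = 0.0156 / 0.2685 = 0.0582 → 0.06
√T = √0.75 = 0.8660
φ(d₁) = φ(0.06) = 0.3982
exp(−qT) = exp(−0.011·0.75) = 0.9918
vega = S·exp(−qT)·φ(d₁)·√T = 232·0.9918·0.3982·0.8660 = 79.3471

79.35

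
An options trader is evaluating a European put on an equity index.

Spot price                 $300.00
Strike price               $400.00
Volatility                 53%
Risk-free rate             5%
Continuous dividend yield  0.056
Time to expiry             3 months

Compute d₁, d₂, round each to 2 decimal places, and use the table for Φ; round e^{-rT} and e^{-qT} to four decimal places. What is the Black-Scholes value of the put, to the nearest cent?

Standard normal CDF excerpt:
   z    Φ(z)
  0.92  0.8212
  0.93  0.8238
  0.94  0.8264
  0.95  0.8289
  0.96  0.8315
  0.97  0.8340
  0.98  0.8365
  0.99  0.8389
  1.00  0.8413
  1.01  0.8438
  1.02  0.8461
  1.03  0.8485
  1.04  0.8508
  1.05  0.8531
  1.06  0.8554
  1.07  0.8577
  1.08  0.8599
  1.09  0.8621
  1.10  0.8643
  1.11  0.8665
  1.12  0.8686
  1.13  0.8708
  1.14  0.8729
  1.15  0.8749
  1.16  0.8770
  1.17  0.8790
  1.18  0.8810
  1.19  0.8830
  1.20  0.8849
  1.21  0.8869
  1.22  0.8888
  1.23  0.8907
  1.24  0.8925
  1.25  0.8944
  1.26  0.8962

$105.13

T = 0.25;  σ√T = 0.2650
d₁ = [ln(300/400) + (0.05 − 0.056 + 0.53²/2)·0.25] / 0.2650 = [-0.2877 + 0.0336] / 0.2650 = -0.9588 which rounds to -0.96
d₂ = d₁ − σ√T = -0.9588 − 0.2650 = -1.2238 which rounds to -1.22
e^(−qT) = e^(−0.056·0.25) = 0.9861;  e^(−rT) = e^(−0.05·0.25) = 0.9876
N(−d₂) = N(1.22) = 0.8888;  N(−d₁) = N(0.96) = 0.8315
P = 400·0.9876·0.8888 − 300·0.9861·0.8315 = 351.1116 − 245.9826 = 105.1289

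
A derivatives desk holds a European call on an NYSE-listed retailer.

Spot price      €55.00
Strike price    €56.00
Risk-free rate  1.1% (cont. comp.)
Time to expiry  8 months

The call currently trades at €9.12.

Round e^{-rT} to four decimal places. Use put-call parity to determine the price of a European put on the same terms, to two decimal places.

€9.71

e^(−rT) = e^(−0.011·0.6667) = 0.9927
Put-call parity: C − P = S − K·e^(−rT) = 55 − 56·0.9927 = 55 − 55.5912 = -0.5912
P = C − (C − P) = 9.12 − (-0.5912) = 9.7112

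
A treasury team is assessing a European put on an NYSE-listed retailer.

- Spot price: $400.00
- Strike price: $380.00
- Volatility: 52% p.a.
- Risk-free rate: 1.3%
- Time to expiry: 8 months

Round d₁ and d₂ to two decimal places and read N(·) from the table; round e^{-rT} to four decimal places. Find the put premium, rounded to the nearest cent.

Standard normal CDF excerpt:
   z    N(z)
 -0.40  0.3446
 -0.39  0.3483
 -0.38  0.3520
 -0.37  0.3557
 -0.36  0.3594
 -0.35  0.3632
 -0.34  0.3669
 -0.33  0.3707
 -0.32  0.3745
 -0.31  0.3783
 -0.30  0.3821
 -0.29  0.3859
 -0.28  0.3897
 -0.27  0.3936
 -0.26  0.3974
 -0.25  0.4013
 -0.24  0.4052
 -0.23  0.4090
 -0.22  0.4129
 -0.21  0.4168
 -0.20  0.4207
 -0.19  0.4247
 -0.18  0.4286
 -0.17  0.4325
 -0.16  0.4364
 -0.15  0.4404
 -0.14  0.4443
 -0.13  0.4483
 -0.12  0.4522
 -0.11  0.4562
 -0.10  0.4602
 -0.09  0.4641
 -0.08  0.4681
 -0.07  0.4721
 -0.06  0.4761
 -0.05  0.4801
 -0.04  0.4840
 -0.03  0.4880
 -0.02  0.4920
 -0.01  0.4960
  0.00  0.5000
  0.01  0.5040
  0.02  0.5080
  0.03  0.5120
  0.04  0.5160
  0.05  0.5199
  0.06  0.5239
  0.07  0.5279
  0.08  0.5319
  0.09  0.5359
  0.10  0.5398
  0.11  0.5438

σ√T = 0.52·√0.6667 = 0.4246
d₁ = [ln(400/380) + (0.013 + 0.52²/2)·0.6667] / 0.4246 = [0.0513 + 0.0988] / 0.4246 = 0.3535 which rounds to 0.35
d₂ = d₁ − σ√T = 0.3535 − 0.4246 = -0.0711 which rounds to -0.07
exp(−rT) = exp(−0.013·0.6667) = 0.9914
N(−d₂) = N(0.07) = 0.5279;  N(−d₁) = N(-0.35) = 0.3632
P = 380·0.9914·0.5279 − 400·0.3632 = 198.8768 − 145.2800 = 53.5968

$53.60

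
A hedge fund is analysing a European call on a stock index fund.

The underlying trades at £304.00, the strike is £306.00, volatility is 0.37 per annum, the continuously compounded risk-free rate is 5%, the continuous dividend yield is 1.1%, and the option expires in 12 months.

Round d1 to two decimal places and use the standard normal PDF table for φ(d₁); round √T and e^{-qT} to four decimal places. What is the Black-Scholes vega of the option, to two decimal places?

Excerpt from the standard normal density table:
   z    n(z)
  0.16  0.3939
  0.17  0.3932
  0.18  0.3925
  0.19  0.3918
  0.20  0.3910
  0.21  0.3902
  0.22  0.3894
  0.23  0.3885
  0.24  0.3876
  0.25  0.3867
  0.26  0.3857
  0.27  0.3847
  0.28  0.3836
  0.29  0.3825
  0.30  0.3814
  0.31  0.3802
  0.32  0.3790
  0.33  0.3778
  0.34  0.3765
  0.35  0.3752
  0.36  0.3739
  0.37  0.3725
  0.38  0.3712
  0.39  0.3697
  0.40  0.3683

σ√T = 0.37 × 1.0000 = 0.3700
d₁ = [ln(304/306) + (0.05 − 0.011 + ½·0.37²)·1] / (σ√T) = (-0.0066 + 0.1075) / 0.3700 = 0.2727 which rounds to 0.27
√T = √1 = 1.0000
φ(d₁) = φ(0.27) = 0.3847
e^(−qT) = e^(−0.011·1) = 0.9891
vega = S·e^(−qT)·φ(d₁)·√T = 304·0.9891·0.3847·1.0000 = 115.6741

115.67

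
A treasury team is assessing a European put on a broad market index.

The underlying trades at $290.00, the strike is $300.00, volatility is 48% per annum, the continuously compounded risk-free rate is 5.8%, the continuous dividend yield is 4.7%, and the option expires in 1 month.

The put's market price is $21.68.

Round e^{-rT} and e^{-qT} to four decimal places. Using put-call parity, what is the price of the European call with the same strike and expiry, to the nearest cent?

e^(−qT) = e^(−0.047·0.08333) = 0.9961;  e^(−rT) = e^(−0.058·0.08333) = 0.9952
Put-call parity: C − P = S·e^(−qT) − K·e^(−rT) = 290·0.9961 − 300·0.9952 = 288.8690 − 298.5600 = -9.6910
C = P + (C − P) = 21.68 + (-9.6910) = 11.9890

$11.99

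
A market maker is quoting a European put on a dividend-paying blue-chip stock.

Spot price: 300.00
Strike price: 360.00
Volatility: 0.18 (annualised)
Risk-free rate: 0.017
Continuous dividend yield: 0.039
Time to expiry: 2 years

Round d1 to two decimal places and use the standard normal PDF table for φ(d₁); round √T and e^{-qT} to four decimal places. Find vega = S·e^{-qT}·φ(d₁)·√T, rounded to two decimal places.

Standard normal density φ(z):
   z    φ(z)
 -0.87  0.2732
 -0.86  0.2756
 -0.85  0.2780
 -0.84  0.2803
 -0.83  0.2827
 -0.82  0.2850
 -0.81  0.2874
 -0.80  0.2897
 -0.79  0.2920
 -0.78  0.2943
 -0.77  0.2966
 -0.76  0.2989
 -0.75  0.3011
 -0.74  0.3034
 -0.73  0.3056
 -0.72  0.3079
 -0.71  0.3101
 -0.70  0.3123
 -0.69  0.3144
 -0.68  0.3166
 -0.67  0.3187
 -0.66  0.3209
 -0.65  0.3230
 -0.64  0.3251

σ√T = 0.18 × 1.4142 = 0.2546
d₁ = [ln(300/360) + (0.017 − 0.039 + 0.18²/2)·2] / 0.2546 = [-0.1823 − 0.0116] / 0.2546 = -0.7618 which rounds to -0.76
√T = √2 = 1.4142
φ(d₁) = φ(-0.76) = 0.2989
e^(−qT) = e^(−0.039·2) = 0.9250
vega = S·e^(−qT)·φ(d₁)·√T = 300·0.9250·0.2989·1.4142 = 117.3005

117.30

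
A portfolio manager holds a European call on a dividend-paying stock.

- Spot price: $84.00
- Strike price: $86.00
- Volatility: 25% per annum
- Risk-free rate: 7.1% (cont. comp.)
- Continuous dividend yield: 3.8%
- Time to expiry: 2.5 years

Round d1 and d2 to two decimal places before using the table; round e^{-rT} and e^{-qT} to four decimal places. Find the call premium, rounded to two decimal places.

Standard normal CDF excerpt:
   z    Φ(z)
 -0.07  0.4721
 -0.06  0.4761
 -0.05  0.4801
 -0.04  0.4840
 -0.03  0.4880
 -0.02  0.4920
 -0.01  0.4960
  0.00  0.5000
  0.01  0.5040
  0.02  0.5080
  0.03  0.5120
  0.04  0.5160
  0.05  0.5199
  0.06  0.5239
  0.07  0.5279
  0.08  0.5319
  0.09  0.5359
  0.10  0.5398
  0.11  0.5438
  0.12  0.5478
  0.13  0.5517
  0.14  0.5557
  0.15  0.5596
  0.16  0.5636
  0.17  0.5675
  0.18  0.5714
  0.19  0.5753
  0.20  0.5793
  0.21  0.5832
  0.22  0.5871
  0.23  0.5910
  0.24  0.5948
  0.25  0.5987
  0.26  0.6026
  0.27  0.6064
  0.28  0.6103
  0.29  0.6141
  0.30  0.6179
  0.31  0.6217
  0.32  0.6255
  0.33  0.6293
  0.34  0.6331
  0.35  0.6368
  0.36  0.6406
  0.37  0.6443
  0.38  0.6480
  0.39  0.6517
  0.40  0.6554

σ√T = 0.25·√2.5 = 0.3953
ln(S/K) + (r − q + σ²/2)T = ln(84/86) + (0.071 − 0.038 + 0.25²/2)·2.5 = -0.0235 + 0.1606 = 0.1371
d₁ = 0.1371 / 0.3953 = 0.3468 ⇒ 0.35
d₂ = d₁ − σ√T = 0.3468 − 0.3953 = -0.0485 ⇒ -0.05
exp(−qT) = exp(−0.038·2.5) = 0.9094;  exp(−rT) = exp(−0.071·2.5) = 0.8374
N(d₁) = N(0.35) = 0.6368;  N(d₂) = N(-0.05) = 0.4801
C = 84·0.9094·0.6368 − 86·0.8374·0.4801 = 48.6449 − 34.5751 = 14.0698

$14.07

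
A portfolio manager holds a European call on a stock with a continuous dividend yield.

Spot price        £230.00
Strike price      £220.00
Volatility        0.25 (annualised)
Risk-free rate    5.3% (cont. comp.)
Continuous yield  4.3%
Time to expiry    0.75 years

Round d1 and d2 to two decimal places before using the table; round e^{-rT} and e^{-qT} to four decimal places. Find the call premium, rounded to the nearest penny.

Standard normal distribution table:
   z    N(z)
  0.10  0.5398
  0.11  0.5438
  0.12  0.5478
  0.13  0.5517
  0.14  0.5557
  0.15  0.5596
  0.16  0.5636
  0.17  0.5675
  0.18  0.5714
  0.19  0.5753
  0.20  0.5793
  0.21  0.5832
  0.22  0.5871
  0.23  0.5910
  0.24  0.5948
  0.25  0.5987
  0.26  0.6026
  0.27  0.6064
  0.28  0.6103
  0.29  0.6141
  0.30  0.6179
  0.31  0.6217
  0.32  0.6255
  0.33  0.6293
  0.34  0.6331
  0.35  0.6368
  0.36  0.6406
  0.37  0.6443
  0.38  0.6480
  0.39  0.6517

T = 0.75;  σ√T = 0.2165
d₁ = [ln(230/220) + (0.053 − 0.043 + 0.25²/2)·0.75] / 0.2165 = [0.0445 + 0.0309] / 0.2165 = 0.3482 → 0.35
d₂ = d₁ − σ√T = 0.3482 − 0.2165 = 0.1317 → 0.13
e^(−qT) = e^(−0.043·0.75) = 0.9683;  e^(−rT) = e^(−0.053·0.75) = 0.9610
C = 230·0.9683·N(0.35) − 220·0.9610·N(0.13) = 230·0.9683·0.6368 − 220·0.9610·0.5517 = 141.8211 − 116.6404 = 25.1807

£25.18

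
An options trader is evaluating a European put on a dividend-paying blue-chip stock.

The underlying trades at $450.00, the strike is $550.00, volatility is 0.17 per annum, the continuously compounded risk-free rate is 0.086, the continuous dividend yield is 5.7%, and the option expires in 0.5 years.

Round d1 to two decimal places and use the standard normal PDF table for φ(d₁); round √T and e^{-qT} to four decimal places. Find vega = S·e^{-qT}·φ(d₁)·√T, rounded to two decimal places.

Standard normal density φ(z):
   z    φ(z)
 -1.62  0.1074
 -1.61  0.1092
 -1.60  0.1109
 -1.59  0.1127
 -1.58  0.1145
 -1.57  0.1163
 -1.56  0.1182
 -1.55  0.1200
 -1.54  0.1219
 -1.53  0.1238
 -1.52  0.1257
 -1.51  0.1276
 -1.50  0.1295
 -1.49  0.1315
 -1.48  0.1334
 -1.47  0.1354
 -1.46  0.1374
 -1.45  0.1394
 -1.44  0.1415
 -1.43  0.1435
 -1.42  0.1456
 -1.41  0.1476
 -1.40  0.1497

σ√T = 0.17 × 0.7071 = 0.1202
d₁ = [ln(450/550) + (0.086 − 0.057 + ½·0.17²)·0.5] / (σ√T) = (-0.2007 + 0.0217) / 0.1202 = -1.4886 ≈ -1.49
√T = √0.5 = 0.7071
φ(d₁) = φ(-1.49) = 0.1315
exp(−qT) = exp(−0.057·0.5) = 0.9719
vega = S·exp(−qT)·φ(d₁)·√T = 450·0.9719·0.1315·0.7071 = 40.6669

40.67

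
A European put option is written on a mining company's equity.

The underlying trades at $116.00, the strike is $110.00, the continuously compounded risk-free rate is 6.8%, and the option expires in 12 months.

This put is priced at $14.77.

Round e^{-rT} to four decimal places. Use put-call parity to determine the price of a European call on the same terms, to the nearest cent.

e^(−rT) = e^(−0.068·1) = 0.9343
Put-call parity: C − P = S − K·e^(−rT) = 116 − 110·0.9343 = 116 − 102.7730 = 13.2270
C = P + (C − P) = 14.77 + (13.2270) = 27.9970

$28.00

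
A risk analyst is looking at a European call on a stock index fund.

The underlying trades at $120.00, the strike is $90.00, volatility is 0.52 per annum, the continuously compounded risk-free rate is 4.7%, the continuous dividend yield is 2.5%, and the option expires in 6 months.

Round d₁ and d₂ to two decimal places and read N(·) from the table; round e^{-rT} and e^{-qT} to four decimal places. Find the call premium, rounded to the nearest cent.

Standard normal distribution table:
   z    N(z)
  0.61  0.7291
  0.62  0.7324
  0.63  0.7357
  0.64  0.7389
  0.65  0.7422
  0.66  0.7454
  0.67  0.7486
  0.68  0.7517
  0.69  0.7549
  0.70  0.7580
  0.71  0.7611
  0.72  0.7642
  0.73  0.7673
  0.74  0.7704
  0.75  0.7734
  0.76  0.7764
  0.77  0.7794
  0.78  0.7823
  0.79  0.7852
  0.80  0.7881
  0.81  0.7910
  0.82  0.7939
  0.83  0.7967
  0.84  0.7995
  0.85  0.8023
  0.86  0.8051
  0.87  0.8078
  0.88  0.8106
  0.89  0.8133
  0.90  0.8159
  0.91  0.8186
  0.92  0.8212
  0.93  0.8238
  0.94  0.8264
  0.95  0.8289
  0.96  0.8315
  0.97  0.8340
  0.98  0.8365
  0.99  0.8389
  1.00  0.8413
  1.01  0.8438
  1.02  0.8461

σ√T = 0.52·√0.5 = 0.3677
ln(S/K) + (r − q + σ²/2)T = ln(120/90) + (0.047 − 0.025 + 0.52²/2)·0.5 = 0.2877 + 0.0786 = 0.3663
d₁ = 0.3663 / 0.3677 = 0.9962 → 1.00
d₂ = d₁ − σ√T = 0.9962 − 0.3677 = 0.6285 → 0.63
e^(−qT) = e^(−0.025·0.5) = 0.9876;  e^(−rT) = e^(−0.047·0.5) = 0.9768
C = 120·0.9876·N(1.00) − 90·0.9768·N(0.63) = 120·0.9876·0.8413 − 90·0.9768·0.7357 = 99.7041 − 64.6769 = 35.0273

$35.03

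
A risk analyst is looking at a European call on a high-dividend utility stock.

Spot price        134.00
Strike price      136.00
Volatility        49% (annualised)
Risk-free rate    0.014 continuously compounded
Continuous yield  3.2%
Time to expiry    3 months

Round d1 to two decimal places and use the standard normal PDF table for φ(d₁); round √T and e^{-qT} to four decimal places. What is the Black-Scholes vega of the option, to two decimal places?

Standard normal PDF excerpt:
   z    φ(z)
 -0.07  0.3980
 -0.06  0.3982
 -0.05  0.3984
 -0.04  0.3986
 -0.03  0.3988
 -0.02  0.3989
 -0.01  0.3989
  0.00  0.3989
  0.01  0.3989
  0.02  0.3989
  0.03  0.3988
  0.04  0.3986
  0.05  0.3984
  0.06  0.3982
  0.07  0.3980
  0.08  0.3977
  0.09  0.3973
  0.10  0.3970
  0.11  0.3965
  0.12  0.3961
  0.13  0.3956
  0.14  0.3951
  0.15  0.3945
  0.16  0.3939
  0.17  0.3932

σ√T = 0.49·√0.25 = 0.2450
ln(S/K) + (r − q + σ²/2)T = ln(134/136) + (0.014 − 0.032 + 0.49²/2)·0.25 = -0.0148 + 0.0255 = 0.0107
d₁ = 0.0107 / 0.2450 = 0.0437 ⇒ 0.04
√T = √0.25 = 0.5000
φ(d₁) = φ(0.04) = 0.3986
e^(−qT) = e^(−0.032·0.25) = 0.9920
vega = S·e^(−qT)·φ(d₁)·√T = 134·0.9920·0.3986·0.5000 = 26.4926

26.49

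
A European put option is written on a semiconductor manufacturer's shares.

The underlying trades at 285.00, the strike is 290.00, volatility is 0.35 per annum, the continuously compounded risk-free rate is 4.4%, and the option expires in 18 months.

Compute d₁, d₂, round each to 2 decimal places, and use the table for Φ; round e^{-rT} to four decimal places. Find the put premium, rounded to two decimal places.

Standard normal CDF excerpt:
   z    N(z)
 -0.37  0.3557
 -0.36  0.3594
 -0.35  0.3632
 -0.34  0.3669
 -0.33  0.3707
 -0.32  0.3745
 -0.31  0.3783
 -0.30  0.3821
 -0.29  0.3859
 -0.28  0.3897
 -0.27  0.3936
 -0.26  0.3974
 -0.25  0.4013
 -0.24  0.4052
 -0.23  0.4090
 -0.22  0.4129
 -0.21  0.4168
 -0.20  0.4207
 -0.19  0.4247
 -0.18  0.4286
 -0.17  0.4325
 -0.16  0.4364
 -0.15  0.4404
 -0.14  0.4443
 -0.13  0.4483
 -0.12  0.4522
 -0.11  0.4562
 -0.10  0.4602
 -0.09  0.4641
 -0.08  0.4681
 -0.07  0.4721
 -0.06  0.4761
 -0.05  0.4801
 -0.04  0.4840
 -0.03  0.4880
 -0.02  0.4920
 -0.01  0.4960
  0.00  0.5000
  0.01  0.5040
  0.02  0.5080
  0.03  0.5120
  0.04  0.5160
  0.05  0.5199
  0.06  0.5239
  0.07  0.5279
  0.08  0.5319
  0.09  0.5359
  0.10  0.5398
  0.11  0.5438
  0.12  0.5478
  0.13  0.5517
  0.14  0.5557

40.89

σ√T = 0.35·√1.5 = 0.4287
d₁ = [ln(285/290) + (0.044 + 0.35²/2)·1.5] / 0.4287 = [-0.0174 + 0.1579] / 0.4287 = 0.3277 ⇒ 0.33
d₂ = d₁ − σ√T = 0.3277 − 0.4287 = -0.1009 ⇒ -0.10
exp(−rT) = exp(−0.044·1.5) = 0.9361
P = 290·0.9361·N(0.10) − 285·N(-0.33) = 290·0.9361·0.5398 − 285·0.3707 = 146.5390 − 105.6495 = 40.8895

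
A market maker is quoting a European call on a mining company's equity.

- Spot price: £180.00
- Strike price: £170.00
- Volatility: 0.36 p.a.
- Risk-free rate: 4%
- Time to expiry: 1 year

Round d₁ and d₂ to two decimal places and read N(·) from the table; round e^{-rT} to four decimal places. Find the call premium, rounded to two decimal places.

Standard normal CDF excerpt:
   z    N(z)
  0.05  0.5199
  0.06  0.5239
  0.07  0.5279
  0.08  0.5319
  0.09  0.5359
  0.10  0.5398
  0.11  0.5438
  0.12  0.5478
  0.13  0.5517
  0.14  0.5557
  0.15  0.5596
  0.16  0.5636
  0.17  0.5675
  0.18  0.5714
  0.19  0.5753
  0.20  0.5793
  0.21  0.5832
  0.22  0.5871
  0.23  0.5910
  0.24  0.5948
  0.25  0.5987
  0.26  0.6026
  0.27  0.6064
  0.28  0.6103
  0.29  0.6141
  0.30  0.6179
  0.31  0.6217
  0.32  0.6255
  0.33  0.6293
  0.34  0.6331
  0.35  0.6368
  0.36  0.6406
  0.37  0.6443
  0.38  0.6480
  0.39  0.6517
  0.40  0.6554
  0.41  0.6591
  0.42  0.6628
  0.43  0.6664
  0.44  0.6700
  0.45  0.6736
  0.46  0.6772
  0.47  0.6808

σ√T = 0.36·√1 = 0.3600
d₁ = [ln(180/170) + (0.04 + ½·0.36²)·1] / (σ√T) = (0.0572 + 0.1048) / 0.3600 = 0.4499 ≈ 0.45
d₂ = 0.4499 − 0.3600 = 0.0899 ≈ 0.09
e^(−rT) = e^(−0.04·1) = 0.9608
N(d₁) = N(0.45) = 0.6736;  N(d₂) = N(0.09) = 0.5359
C = 180·0.6736 − 170·0.9608·0.5359 = 121.2480 − 87.5318 = 33.7162

£33.72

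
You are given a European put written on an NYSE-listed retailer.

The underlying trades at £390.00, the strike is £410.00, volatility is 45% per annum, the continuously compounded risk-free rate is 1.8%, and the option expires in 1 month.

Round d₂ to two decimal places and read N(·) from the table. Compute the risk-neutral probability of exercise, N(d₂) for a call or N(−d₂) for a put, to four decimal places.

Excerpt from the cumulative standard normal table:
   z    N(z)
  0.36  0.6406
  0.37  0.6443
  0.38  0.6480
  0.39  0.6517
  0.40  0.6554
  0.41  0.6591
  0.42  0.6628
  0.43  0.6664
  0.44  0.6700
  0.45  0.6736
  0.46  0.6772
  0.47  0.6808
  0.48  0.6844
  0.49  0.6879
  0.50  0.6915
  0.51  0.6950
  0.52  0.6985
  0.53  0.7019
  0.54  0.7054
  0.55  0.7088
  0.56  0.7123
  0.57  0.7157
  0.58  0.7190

0.6700

σ√T = 0.45·√0.08333 = 0.1299
d₁ = [ln(390/410) + (0.018 + 0.45²/2)·0.08333] / 0.1299 = [-0.0500 + 0.0099] / 0.1299 = -0.3085 which rounds to -0.31
d₂ = d₁ − σ√T = -0.3085 − 0.1299 = -0.4384 which rounds to -0.44
Pr(exercise) under Q = N(−d₂) = N(0.44) = 0.6700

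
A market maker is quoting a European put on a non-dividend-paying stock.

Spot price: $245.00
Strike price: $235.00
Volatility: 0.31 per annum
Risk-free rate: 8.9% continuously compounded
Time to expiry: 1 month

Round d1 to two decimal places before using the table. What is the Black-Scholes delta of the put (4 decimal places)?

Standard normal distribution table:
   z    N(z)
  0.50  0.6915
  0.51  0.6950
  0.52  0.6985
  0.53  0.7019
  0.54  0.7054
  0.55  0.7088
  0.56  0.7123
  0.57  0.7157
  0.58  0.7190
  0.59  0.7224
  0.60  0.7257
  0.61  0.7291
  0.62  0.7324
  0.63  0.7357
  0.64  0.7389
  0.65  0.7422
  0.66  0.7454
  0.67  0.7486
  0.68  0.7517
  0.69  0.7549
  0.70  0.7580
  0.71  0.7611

σ√T = 0.31·√0.08333 = 0.0895
d₁ = [ln(245/235) + (0.089 + 0.31²/2)·0.08333] / 0.0895 = [0.0417 + 0.0114] / 0.0895 = 0.5933 ⇒ 0.59
N(d₁) = N(0.59) = 0.7224
Δ_put = N(d₁) − 1 = 0.7224 − 1 = -0.2776

-0.2776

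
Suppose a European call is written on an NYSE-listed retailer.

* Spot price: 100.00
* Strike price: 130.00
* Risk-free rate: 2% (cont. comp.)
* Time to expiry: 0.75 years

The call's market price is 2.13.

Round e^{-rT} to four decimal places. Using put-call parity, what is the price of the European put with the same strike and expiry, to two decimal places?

30.19

exp(−rT) = exp(−0.02·0.75) = 0.9851
Put-call parity: C − P = S − K·e^(−rT) = 100 − 130·0.9851 = 100 − 128.0630 = -28.0630
P = C − (C − P) = 2.13 − (-28.0630) = 30.1930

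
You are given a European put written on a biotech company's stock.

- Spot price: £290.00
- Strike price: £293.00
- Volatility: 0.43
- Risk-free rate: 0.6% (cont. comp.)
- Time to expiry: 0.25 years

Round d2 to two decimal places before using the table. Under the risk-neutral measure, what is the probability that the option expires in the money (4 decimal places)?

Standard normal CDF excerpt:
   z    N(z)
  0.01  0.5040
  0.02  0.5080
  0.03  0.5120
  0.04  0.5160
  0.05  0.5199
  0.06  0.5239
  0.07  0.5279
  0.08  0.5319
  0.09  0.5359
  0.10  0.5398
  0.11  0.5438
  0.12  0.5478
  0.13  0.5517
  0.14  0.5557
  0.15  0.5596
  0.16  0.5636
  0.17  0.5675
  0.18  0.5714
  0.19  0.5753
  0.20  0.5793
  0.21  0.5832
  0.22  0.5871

0.5596

σ√T = 0.43 × 0.5000 = 0.2150
d₁ = [ln(290/293) + (0.006 + 0.43²/2)·0.25] / 0.2150 = [-0.0103 + 0.0246] / 0.2150 = 0.0666 → 0.07
d₂ = d₁ − σ√T = 0.0666 − 0.2150 = -0.1484 → -0.15
Pr(exercise) under Q = N(−d₂) = N(0.15) = 0.5596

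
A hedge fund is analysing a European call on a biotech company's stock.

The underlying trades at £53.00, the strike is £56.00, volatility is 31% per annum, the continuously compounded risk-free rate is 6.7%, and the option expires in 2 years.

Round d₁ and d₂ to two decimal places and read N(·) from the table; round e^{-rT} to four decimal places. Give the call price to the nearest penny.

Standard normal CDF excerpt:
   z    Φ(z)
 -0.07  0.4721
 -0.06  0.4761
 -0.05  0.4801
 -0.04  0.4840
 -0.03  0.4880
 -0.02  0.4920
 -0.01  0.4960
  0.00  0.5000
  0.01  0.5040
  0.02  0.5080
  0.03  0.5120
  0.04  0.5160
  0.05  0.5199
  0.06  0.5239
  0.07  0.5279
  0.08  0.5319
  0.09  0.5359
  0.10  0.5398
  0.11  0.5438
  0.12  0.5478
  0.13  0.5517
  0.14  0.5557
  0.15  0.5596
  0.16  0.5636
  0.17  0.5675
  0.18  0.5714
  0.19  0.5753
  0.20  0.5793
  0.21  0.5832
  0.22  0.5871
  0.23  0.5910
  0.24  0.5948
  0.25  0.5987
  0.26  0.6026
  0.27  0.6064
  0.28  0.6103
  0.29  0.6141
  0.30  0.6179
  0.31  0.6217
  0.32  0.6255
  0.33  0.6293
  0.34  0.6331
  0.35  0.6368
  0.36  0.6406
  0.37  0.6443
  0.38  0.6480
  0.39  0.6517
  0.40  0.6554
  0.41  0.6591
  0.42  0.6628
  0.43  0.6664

£11.03

σ√T = 0.31 × 1.4142 = 0.4384
ln(S/K) + (r + σ²/2)T = ln(53/56) + (0.067 + 0.31²/2)·2 = -0.0551 + 0.2301 = 0.1750
d₁ = 0.1750 / 0.4384 = 0.3993 which rounds to 0.40
d₂ = d₁ − σ√T = 0.3993 − 0.4384 = -0.0391 which rounds to -0.04
e^(−rT) = e^(−0.067·2) = 0.8746
N(d₁) = N(0.40) = 0.6554;  N(d₂) = N(-0.04) = 0.4840
C = 53·0.6554 − 56·0.8746·0.4840 = 34.7362 − 23.7052 = 11.0310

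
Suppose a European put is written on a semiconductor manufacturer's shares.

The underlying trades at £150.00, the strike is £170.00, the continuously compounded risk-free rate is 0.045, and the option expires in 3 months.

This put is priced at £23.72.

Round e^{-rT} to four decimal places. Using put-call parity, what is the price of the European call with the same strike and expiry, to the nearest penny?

£5.62

exp(−rT) = exp(−0.045·0.25) = 0.9888
Put-call parity: C − P = S − K·e^(−rT) = 150 − 170·0.9888 = 150 − 168.0960 = -18.0960
C = P + (C − P) = 23.72 + (-18.0960) = 5.6240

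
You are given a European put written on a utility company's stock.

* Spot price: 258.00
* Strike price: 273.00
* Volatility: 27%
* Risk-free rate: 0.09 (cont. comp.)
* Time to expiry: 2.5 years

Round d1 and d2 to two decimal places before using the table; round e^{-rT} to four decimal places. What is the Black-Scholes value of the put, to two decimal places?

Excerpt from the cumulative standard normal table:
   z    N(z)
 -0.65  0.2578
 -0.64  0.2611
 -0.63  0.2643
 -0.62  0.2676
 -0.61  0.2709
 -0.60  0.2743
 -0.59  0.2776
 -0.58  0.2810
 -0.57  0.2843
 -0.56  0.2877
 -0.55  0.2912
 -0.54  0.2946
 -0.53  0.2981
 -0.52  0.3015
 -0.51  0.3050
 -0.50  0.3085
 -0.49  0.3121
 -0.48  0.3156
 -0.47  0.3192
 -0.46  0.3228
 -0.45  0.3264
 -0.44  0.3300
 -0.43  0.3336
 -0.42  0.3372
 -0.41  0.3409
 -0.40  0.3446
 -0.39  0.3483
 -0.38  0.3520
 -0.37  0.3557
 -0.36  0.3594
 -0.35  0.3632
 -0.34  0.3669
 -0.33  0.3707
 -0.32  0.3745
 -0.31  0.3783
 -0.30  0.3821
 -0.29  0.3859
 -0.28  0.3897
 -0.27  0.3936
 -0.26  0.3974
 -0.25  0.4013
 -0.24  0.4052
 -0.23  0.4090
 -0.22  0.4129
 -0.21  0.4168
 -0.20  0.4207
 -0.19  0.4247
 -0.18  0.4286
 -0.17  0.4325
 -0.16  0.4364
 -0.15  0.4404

23.54

σ√T = 0.27 × 1.5811 = 0.4269
d₁ = [ln(258/273) + (0.09 + 0.27²/2)·2.5] / 0.4269 = [-0.0565 + 0.3161] / 0.4269 = 0.6081 → 0.61
d₂ = d₁ − σ√T = 0.6081 − 0.4269 = 0.1812 → 0.18
e^(−rT) = e^(−0.09·2.5) = 0.7985
N(−d₂) = N(-0.18) = 0.4286;  N(−d₁) = N(-0.61) = 0.2709
P = 273·0.7985·0.4286 − 258·0.2709 = 93.4307 − 69.8922 = 23.5385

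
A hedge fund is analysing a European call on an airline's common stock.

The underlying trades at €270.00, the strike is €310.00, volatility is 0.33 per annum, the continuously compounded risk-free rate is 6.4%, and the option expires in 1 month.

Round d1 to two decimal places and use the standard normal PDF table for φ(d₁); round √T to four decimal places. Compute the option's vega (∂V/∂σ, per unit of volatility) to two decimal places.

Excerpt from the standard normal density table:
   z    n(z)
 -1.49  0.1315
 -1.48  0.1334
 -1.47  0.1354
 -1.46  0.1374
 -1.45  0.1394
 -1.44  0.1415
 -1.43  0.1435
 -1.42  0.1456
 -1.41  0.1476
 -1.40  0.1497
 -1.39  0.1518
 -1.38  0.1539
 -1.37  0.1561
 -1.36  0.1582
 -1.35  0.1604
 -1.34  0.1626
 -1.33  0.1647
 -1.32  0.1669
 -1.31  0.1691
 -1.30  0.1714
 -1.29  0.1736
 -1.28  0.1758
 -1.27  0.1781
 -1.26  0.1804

σ√T = 0.33 × 0.2887 = 0.0953
d₁ = [ln(270/310) + (0.064 + ½·0.33²)·0.08333] / (σ√T) = (-0.1382 + 0.0099) / 0.0953 = -1.3466 which rounds to -1.35
√T = √0.08333 = 0.2887
φ(d₁) = φ(-1.35) = 0.1604
vega = S·φ(d₁)·√T = 270·0.1604·0.2887 = 12.5030

12.50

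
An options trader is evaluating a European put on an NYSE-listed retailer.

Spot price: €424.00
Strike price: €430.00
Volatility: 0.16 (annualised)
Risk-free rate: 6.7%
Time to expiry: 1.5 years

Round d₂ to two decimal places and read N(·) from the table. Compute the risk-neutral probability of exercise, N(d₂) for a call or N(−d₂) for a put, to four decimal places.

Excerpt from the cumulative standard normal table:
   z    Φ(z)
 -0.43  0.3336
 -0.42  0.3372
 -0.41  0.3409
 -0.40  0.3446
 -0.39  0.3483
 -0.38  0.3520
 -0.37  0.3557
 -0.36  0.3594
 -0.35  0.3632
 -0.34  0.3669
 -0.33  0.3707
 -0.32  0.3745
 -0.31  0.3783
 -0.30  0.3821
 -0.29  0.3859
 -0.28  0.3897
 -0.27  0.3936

0.3669

σ√T = 0.16·√1.5 = 0.1960
d₁ = [ln(424/430) + (0.067 + 0.16²/2)·1.5] / 0.1960 = [-0.0141 + 0.1197] / 0.1960 = 0.5391 ⇒ 0.54
d₂ = d₁ − σ√T = 0.5391 − 0.1960 = 0.3432 ⇒ 0.34
Risk-neutral Pr[S_T < K] = N(−d₂) = N(-0.34) = 0.3669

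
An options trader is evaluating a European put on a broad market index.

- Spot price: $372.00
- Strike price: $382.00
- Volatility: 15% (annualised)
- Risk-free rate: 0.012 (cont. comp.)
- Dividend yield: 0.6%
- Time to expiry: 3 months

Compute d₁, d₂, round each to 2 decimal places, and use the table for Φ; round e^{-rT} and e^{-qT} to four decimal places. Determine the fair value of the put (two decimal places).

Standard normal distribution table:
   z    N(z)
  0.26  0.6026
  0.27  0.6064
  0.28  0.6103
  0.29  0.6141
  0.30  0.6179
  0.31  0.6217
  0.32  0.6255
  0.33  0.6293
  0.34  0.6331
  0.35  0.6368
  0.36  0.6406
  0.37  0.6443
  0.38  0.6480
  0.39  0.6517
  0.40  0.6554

T = 0.25;  σ√T = 0.0750
d₁ = [ln(372/382) + (0.012 − 0.006 + 0.15²/2)·0.25] / 0.0750 = [-0.0265 + 0.0043] / 0.0750 = -0.2962 → -0.30
d₂ = d₁ − σ√T = -0.2962 − 0.0750 = -0.3712 → -0.37
exp(−qT) = exp(−0.006·0.25) = 0.9985;  exp(−rT) = exp(−0.012·0.25) = 0.9970
N(−d₂) = N(0.37) = 0.6443;  N(−d₁) = N(0.30) = 0.6179
P = 382·0.9970·0.6443 − 372·0.9985·0.6179 = 245.3842 − 229.5140 = 15.8702

$15.87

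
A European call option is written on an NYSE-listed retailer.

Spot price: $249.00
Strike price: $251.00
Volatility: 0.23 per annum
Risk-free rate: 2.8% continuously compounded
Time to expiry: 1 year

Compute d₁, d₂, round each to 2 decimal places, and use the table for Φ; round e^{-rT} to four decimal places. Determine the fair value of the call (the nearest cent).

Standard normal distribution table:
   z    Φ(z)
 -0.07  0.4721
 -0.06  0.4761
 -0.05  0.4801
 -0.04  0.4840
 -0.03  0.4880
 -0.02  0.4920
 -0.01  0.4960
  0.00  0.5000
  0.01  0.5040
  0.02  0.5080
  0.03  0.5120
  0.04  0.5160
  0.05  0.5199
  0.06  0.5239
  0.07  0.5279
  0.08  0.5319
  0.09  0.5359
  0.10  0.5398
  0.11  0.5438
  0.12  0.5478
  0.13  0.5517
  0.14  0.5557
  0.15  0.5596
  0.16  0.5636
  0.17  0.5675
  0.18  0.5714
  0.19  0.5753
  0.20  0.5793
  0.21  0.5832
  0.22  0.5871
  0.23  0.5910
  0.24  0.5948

T = 1;  σ√T = 0.2300
d₁ = [ln(249/251) + (0.028 + 0.23²/2)·1] / 0.2300 = [-0.0080 + 0.0544] / 0.2300 = 0.2020 → 0.20
d₂ = d₁ − σ√T = 0.2020 − 0.2300 = -0.0280 → -0.03
exp(−rT) = exp(−0.028·1) = 0.9724
N(d₁) = N(0.20) = 0.5793;  N(d₂) = N(-0.03) = 0.4880
C = 249·0.5793 − 251·0.9724·0.4880 = 144.2457 − 119.1073 = 25.1384

$25.14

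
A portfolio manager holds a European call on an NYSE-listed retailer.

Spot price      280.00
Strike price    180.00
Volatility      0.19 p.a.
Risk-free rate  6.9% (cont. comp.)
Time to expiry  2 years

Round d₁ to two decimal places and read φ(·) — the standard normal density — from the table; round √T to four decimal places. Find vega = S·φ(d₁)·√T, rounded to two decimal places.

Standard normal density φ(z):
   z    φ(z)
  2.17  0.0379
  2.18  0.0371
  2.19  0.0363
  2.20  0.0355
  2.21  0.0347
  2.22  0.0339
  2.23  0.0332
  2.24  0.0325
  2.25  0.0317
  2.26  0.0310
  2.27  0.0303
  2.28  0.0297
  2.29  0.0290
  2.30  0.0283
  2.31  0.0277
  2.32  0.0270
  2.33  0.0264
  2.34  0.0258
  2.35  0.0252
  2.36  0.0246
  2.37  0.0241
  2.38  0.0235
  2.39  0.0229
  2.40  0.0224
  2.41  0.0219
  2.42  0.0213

σ√T = 0.19 × 1.4142 = 0.2687
d₁ = [ln(280/180) + (0.069 + ½·0.19²)·2] / (σ√T) = (0.4418 + 0.1741) / 0.2687 = 2.2923 ≈ 2.29
√T = √2 = 1.4142
φ(d₁) = φ(2.29) = 0.0290
vega = S·φ(d₁)·√T = 280·0.0290·1.4142 = 11.4833

11.48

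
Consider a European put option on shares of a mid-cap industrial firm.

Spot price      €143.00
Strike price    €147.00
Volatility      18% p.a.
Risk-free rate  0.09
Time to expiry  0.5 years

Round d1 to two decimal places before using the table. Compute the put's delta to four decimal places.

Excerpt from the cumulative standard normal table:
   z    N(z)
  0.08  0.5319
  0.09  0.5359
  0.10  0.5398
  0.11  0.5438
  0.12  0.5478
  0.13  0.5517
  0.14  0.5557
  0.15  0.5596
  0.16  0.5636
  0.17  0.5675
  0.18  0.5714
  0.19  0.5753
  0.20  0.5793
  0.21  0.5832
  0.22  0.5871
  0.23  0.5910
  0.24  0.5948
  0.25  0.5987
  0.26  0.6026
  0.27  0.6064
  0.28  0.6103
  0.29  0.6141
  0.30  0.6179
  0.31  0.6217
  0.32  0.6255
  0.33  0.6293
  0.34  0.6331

σ√T = 0.18·√0.5 = 0.1273
ln(S/K) + (r + σ²/2)T = ln(143/147) + (0.09 + 0.18²/2)·0.5 = -0.0276 + 0.0531 = 0.0255
d₁ = 0.0255 / 0.1273 = 0.2004 ≈ 0.20
N(d₁) = N(0.20) = 0.5793
Δ_put = N(d₁) − 1 = 0.5793 − 1 = -0.4207

-0.4207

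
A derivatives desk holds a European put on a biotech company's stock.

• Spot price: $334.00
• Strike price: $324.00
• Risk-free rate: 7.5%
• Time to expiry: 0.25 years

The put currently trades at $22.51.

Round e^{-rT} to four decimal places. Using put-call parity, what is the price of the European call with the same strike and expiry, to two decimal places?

$38.54

e^(−rT) = e^(−0.075·0.25) = 0.9814
Put-call parity: C − P = S − K·e^(−rT) = 334 − 324·0.9814 = 334 − 317.9736 = 16.0264
C = P + (C − P) = 22.51 + (16.0264) = 38.5364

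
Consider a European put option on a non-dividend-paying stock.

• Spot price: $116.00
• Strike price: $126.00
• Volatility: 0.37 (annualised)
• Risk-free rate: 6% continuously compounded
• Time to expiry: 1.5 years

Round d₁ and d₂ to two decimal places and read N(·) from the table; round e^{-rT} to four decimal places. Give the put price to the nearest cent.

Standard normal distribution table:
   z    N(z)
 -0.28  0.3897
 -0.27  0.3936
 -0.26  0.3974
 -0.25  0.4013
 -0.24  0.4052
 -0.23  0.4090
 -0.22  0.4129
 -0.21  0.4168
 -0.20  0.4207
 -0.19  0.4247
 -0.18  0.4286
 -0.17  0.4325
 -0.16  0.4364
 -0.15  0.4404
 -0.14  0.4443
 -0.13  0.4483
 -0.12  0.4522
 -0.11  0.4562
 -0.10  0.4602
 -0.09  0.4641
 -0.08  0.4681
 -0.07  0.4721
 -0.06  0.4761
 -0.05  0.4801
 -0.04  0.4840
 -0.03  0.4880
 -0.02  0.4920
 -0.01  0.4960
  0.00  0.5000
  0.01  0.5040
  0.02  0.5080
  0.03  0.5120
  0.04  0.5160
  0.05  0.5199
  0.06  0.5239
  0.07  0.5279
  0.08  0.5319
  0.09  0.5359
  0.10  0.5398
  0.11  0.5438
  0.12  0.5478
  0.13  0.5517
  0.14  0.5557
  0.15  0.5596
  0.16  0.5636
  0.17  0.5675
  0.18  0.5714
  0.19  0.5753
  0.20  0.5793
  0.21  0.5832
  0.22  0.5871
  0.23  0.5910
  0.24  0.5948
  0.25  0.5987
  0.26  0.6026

σ√T = 0.37 × 1.2247 = 0.4532
d₁ = [ln(116/126) + (0.06 + ½·0.37²)·1.5] / (σ√T) = (-0.0827 + 0.1927) / 0.4532 = 0.2427 → 0.24
d₂ = 0.2427 − 0.4532 = -0.2105 → -0.21
e^(−rT) = e^(−0.06·1.5) = 0.9139
N(−d₂) = N(0.21) = 0.5832;  N(−d₁) = N(-0.24) = 0.4052
P = 126·0.9139·0.5832 − 116·0.4052 = 67.1563 − 47.0032 = 20.1531

$20.15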